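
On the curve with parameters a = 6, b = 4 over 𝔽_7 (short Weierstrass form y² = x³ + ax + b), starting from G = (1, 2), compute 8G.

(0, 5)

Repeated addition: build up to 8G.
2G: tangent at (1, 2): λ = (3·1² + 6)/(2·2) ≡ 2/4. 4⁻¹ ≡ 2 (mod 7) since 4·2 = 8 ≡ 1, so λ ≡ 2·2 ≡ 4.
  x = λ² - 1 - 1 = 16 - 2 ≡ 0; y = λ·(1 - 0) - 2 ≡ 2. → (0, 2)
3G: (0, 2) + (1, 2). λ = (2 - 2)/(1 - 0) ≡ 0/1 mod 7. 1⁻¹ ≡ 1 (mod 7) since 1·1 = 1 ≡ 1, so λ ≡ 0.
  x = λ² - 0 - 1 = 0 - 1 ≡ 6; y = λ·(0 - 6) - 2 ≡ 5. → (6, 5)
4G: (6, 5) + (1, 2). λ = (2 - 5)/(1 - 6) ≡ 4/2 mod 7. 2⁻¹ ≡ 4 (mod 7) since 2·4 = 8 ≡ 1, so λ ≡ 2.
  x = λ² - 6 - 1 = 4 - 7 ≡ 4; y = λ·(6 - 4) - 5 ≡ 6. → (4, 6)
5G: (4, 6) + (1, 2). λ = (2 - 6)/(1 - 4) ≡ 3/4 mod 7. 4⁻¹ ≡ 2 (mod 7), so λ ≡ 6.
  x = λ² - 4 - 1 = 36 - 5 ≡ 3; y = λ·(4 - 3) - 6 ≡ 0. → (3, 0)
6G: (3, 0) + (1, 2). λ = (2 - 0)/(1 - 3) ≡ 2/5 mod 7. 5⁻¹ ≡ 3 (mod 7), so λ ≡ 6.
  x = λ² - 3 - 1 = 36 - 4 ≡ 4; y = λ·(3 - 4) - 0 ≡ 1. → (4, 1)
7G: (4, 1) + (1, 2). λ = (2 - 1)/(1 - 4) ≡ 1/4 mod 7. 4⁻¹ ≡ 2 (mod 7) since 4·2 = 8 ≡ 1, so λ ≡ 2.
  x = λ² - 4 - 1 = 4 - 5 ≡ 6; y = λ·(4 - 6) - 1 ≡ 2. → (6, 2)
8G: (6, 2) + (1, 2). λ = (2 - 2)/(1 - 6) ≡ 0/2 mod 7. 2⁻¹ ≡ 4 (mod 7) since 2·4 = 8 ≡ 1, so λ ≡ 0.
  x = λ² - 6 - 1 = 0 - 7 ≡ 0; y = λ·(6 - 0) - 2 ≡ 5. → (0, 5)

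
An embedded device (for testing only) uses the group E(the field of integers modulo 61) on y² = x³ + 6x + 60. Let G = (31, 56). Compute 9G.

(37, 0)

Double-and-add on 9 = (1001)₂. Start with G = (31, 56) for the leading 1-bit.
double: tangent at (31, 56): λ = (3·31² + 6)/(2·56) ≡ 22/51. 51⁻¹ ≡ 6 (mod 61), so λ ≡ 22·6 ≡ 10.
  x = λ² - 31 - 31 = 100 - 62 ≡ 38; y = λ·(31 - 38) - 56 ≡ 57. → (38, 57)
double: tangent at (38, 57): λ = (3·38² + 6)/(2·57) ≡ 7/53. 53⁻¹ ≡ 38 (mod 61), so λ ≡ 7·38 ≡ 22.
  x = λ² - 38 - 38 = 484 - 76 ≡ 42; y = λ·(38 - 42) - 57 ≡ 38. → (42, 38)
double: tangent at (42, 38): λ = (3·42² + 6)/(2·38) ≡ 52/15. 15⁻¹ ≡ 57 (mod 61) since 15·57 = 855 ≡ 1, so λ ≡ 52·57 ≡ 36.
  x = λ² - 42 - 42 = 1296 - 84 ≡ 53; y = λ·(42 - 53) - 38 ≡ 54. → (53, 54)
add G: (53, 54) + (31, 56). λ = (56 - 54)/(31 - 53) ≡ 2/39 mod 61. 39⁻¹ ≡ 36 (mod 61), so λ ≡ 11.
  x = λ² - 53 - 31 = 121 - 84 ≡ 37; y = λ·(53 - 37) - 54 ≡ 0. → (37, 0)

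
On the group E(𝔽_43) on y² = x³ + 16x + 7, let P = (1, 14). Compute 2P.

tangent at (1, 14): λ = (3·1² + 16)/(2·14) ≡ 19/28. 28⁻¹ ≡ 20 (mod 43) since 28·20 = 560 ≡ 1, so λ ≡ 19·20 ≡ 36.
  x = λ² - 1 - 1 = 1296 - 2 ≡ 4; y = λ·(1 - 4) - 14 ≡ 7. → (4, 7)

(4, 7)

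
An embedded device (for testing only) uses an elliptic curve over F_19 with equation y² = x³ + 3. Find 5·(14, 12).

Write P = (14, 12).
Double-and-add on 5 = (101)₂. Start with P = (14, 12) for the leading 1-bit.
double: tangent at (14, 12): λ = (3·14² + 0)/(2·12) ≡ 18/5. 5⁻¹ ≡ 4 (mod 19) since 5·4 = 20 ≡ 1, so λ ≡ 18·4 ≡ 15.
  x = λ² - 14 - 14 = 225 - 28 ≡ 7; y = λ·(14 - 7) - 12 ≡ 17. → (7, 17)
double: tangent at (7, 17): λ = (3·7² + 0)/(2·17) ≡ 14/15. 15⁻¹ ≡ 14 (mod 19) since 15·14 = 210 ≡ 1, so λ ≡ 14·14 ≡ 6.
  x = λ² - 7 - 7 = 36 - 14 ≡ 3; y = λ·(7 - 3) - 17 ≡ 7. → (3, 7)
add P: (3, 7) + (14, 12). λ = (12 - 7)/(14 - 3) ≡ 5/11 mod 19. 11⁻¹ ≡ 7 (mod 19) since 11·7 = 77 ≡ 1, so λ ≡ 16.
  x = λ² - 3 - 14 = 256 - 17 ≡ 11; y = λ·(3 - 11) - 7 ≡ 17. → (11, 17)

(11, 17)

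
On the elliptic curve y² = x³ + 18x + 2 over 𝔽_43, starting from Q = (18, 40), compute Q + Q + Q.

(7, 16)

Repeated addition: build up to 3Q.
2Q: tangent at (18, 40): λ = (3·18² + 18)/(2·40) ≡ 1/37. 37⁻¹ ≡ 7 (mod 43), so λ ≡ 1·7 ≡ 7.
  x = λ² - 18 - 18 = 49 - 36 ≡ 13; y = λ·(18 - 13) - 40 ≡ 38. → (13, 38)
3Q: (13, 38) + (18, 40). λ = (40 - 38)/(18 - 13) ≡ 2/5 mod 43. 5⁻¹ ≡ 26 (mod 43) since 5·26 = 130 ≡ 1, so λ ≡ 9.
  x = λ² - 13 - 18 = 81 - 31 ≡ 7; y = λ·(13 - 7) - 38 ≡ 16. → (7, 16)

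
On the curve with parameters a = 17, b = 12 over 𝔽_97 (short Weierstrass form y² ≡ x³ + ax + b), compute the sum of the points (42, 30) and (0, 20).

(39, 40)

(42, 30) + (0, 20). λ = (20 - 30)/(0 - 42) ≡ 87/55 mod 97. 55⁻¹ ≡ 30 (mod 97) since 55·30 = 1650 ≡ 1, so λ ≡ 88.
  x = λ² - 42 - 0 = 7744 - 42 ≡ 39; y = λ·(42 - 39) - 30 ≡ 40. → (39, 40)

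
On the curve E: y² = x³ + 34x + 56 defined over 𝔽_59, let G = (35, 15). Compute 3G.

(16, 25)

Repeated addition: build up to 3G.
2G: tangent at (35, 15): λ = (3·35² + 34)/(2·15) ≡ 51/30. 30⁻¹ ≡ 2 (mod 59), so λ ≡ 51·2 ≡ 43.
  x = λ² - 35 - 35 = 1849 - 70 ≡ 9; y = λ·(35 - 9) - 15 ≡ 41. → (9, 41)
3G: (9, 41) + (35, 15). λ = (15 - 41)/(35 - 9) ≡ 33/26 mod 59. 26⁻¹ ≡ 25 (mod 59) since 26·25 = 650 ≡ 1, so λ ≡ 58.
  x = λ² - 9 - 35 = 3364 - 44 ≡ 16; y = λ·(9 - 16) - 41 ≡ 25. → (16, 25)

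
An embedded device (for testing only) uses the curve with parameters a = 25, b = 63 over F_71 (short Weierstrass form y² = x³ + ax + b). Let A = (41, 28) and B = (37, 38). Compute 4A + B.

First 4A:
Double-and-add on 4 = (100)₂. Start with A = (41, 28) for the leading 1-bit.
double: tangent at (41, 28): λ = (3·41² + 25)/(2·28) ≡ 27/56. 56⁻¹ ≡ 52 (mod 71), so λ ≡ 27·52 ≡ 55.
  x = λ² - 41 - 41 = 3025 - 82 ≡ 32; y = λ·(41 - 32) - 28 ≡ 41. → (32, 41)
double: tangent at (32, 41): λ = (3·32² + 25)/(2·41) ≡ 44/11. 11⁻¹ ≡ 13 (mod 71) since 11·13 = 143 ≡ 1, so λ ≡ 44·13 ≡ 4.
  x = λ² - 32 - 32 = 16 - 64 ≡ 23; y = λ·(32 - 23) - 41 ≡ 66. → (23, 66)
4A = (23, 66).
Finally 4A + B:
(23, 66) + (37, 38). λ = (38 - 66)/(37 - 23) ≡ 43/14 mod 71. 14⁻¹ ≡ 66 (mod 71), so λ ≡ 69.
  x = λ² - 23 - 37 = 4761 - 60 ≡ 15; y = λ·(23 - 15) - 66 ≡ 60. → (15, 60)

(15, 60)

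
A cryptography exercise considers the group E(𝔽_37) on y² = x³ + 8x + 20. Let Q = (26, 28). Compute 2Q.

(26, 9)

tangent at (26, 28): λ = (3·26² + 8)/(2·28) ≡ 1/19. 19⁻¹ ≡ 2 (mod 37), so λ ≡ 1·2 ≡ 2.
  x = λ² - 26 - 26 = 4 - 52 ≡ 26; y = λ·(26 - 26) - 28 ≡ 9. → (26, 9)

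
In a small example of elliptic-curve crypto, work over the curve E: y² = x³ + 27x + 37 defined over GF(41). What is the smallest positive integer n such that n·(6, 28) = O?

10

2P: tangent at (6, 28): λ = (3·6² + 27)/(2·28) ≡ 12/15. 15⁻¹ ≡ 11 (mod 41), so λ ≡ 12·11 ≡ 9.
  x = λ² - 6 - 6 = 81 - 12 ≡ 28; y = λ·(6 - 28) - 28 ≡ 20. → (28, 20)
3P: (28, 20) + (6, 28). λ = (28 - 20)/(6 - 28) ≡ 8/19 mod 41. 19⁻¹ ≡ 13 (mod 41), so λ ≡ 22.
  x = λ² - 28 - 6 = 484 - 34 ≡ 40; y = λ·(28 - 40) - 20 ≡ 3. → (40, 3)
4P: (40, 3) + (6, 28). λ = (28 - 3)/(6 - 40) ≡ 25/7 mod 41. 7⁻¹ ≡ 6 (mod 41), so λ ≡ 27.
  x = λ² - 40 - 6 = 729 - 46 ≡ 27; y = λ·(40 - 27) - 3 ≡ 20. → (27, 20)
5P: (27, 20) + (6, 28). λ = (28 - 20)/(6 - 27) ≡ 8/20 mod 41. 20⁻¹ ≡ 39 (mod 41) since 20·39 = 780 ≡ 1, so λ ≡ 25.
  x = λ² - 27 - 6 = 625 - 33 ≡ 18; y = λ·(27 - 18) - 20 ≡ 0. → (18, 0)
6P: (18, 0) + (6, 28). λ = (28 - 0)/(6 - 18) ≡ 28/29 mod 41. 29⁻¹ ≡ 17 (mod 41) since 29·17 = 493 ≡ 1, so λ ≡ 25.
  x = λ² - 18 - 6 = 625 - 24 ≡ 27; y = λ·(18 - 27) - 0 ≡ 21. → (27, 21)
7P: (27, 21) + (6, 28). λ = (28 - 21)/(6 - 27) ≡ 7/20 mod 41. 20⁻¹ ≡ 39 (mod 41), so λ ≡ 27.
  x = λ² - 27 - 6 = 729 - 33 ≡ 40; y = λ·(27 - 40) - 21 ≡ 38. → (40, 38)
8P: (40, 38) + (6, 28). λ = (28 - 38)/(6 - 40) ≡ 31/7 mod 41. 7⁻¹ ≡ 6 (mod 41), so λ ≡ 22.
  x = λ² - 40 - 6 = 484 - 46 ≡ 28; y = λ·(40 - 28) - 38 ≡ 21. → (28, 21)
9P: (28, 21) + (6, 28). λ = (28 - 21)/(6 - 28) ≡ 7/19 mod 41. 19⁻¹ ≡ 13 (mod 41), so λ ≡ 9.
  x = λ² - 28 - 6 = 81 - 34 ≡ 6; y = λ·(28 - 6) - 21 ≡ 13. → (6, 13)
10P: (6, 13) + (6, 28): same x and y₁ ≡ -y₂, so the sum is O.
10P = O, so the order is 10.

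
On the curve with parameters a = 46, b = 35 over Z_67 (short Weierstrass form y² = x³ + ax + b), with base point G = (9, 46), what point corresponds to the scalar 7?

(24, 25)

Double-and-add on 7 = (111)₂. Start with G = (9, 46) for the leading 1-bit.
double: tangent at (9, 46): λ = (3·9² + 46)/(2·46) ≡ 21/25. 25⁻¹ ≡ 59 (mod 67), so λ ≡ 21·59 ≡ 33.
  x = λ² - 9 - 9 = 1089 - 18 ≡ 66; y = λ·(9 - 66) - 46 ≡ 16. → (66, 16)
add G: (66, 16) + (9, 46). λ = (46 - 16)/(9 - 66) ≡ 30/10 mod 67. 10⁻¹ ≡ 47 (mod 67), so λ ≡ 3.
  x = λ² - 66 - 9 = 9 - 75 ≡ 1; y = λ·(66 - 1) - 16 ≡ 45. → (1, 45)
double: tangent at (1, 45): λ = (3·1² + 46)/(2·45) ≡ 49/23. 23⁻¹ ≡ 35 (mod 67), so λ ≡ 49·35 ≡ 40.
  x = λ² - 1 - 1 = 1600 - 2 ≡ 57; y = λ·(1 - 57) - 45 ≡ 60. → (57, 60)
add G: (57, 60) + (9, 46). λ = (46 - 60)/(9 - 57) ≡ 53/19 mod 67. 19⁻¹ ≡ 60 (mod 67), so λ ≡ 31.
  x = λ² - 57 - 9 = 961 - 66 ≡ 24; y = λ·(57 - 24) - 60 ≡ 25. → (24, 25)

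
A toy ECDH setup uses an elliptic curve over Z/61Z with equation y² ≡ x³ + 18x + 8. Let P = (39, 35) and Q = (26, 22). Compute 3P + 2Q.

First 3P:
Repeated addition: build up to 3P.
2P: tangent at (39, 35): λ = (3·39² + 18)/(2·35) ≡ 6/9. 9⁻¹ ≡ 34 (mod 61), so λ ≡ 6·34 ≡ 21.
  x = λ² - 39 - 39 = 441 - 78 ≡ 58; y = λ·(39 - 58) - 35 ≡ 54. → (58, 54)
3P: (58, 54) + (39, 35). λ = (35 - 54)/(39 - 58) ≡ 42/42 mod 61. 42⁻¹ ≡ 16 (mod 61), so λ ≡ 1.
  x = λ² - 58 - 39 = 1 - 97 ≡ 26; y = λ·(58 - 26) - 54 ≡ 39. → (26, 39)
3P = (26, 39).
Next 2Q:
Repeated addition: build up to 2Q.
2Q: tangent at (26, 22): λ = (3·26² + 18)/(2·22) ≡ 33/44. 44⁻¹ ≡ 43 (mod 61), so λ ≡ 33·43 ≡ 16.
  x = λ² - 26 - 26 = 256 - 52 ≡ 21; y = λ·(26 - 21) - 22 ≡ 58. → (21, 58)
2Q = (21, 58).
Finally 3P + 2Q:
(26, 39) + (21, 58). λ = (58 - 39)/(21 - 26) ≡ 19/56 mod 61. 56⁻¹ ≡ 12 (mod 61), so λ ≡ 45.
  x = λ² - 26 - 21 = 2025 - 47 ≡ 26; y = λ·(26 - 26) - 39 ≡ 22. → (26, 22)

(26, 22)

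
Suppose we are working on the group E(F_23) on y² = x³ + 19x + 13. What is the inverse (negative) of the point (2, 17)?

(2, 6)

-(2, 17) = (2, -17 mod 23) = (2, 6).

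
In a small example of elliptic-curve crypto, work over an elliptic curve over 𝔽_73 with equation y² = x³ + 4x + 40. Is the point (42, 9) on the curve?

y² = 9² ≡ 8; x³ + 4x + 40 = 74296 ≡ 55 (mod 73). 8 ≠ 55.

no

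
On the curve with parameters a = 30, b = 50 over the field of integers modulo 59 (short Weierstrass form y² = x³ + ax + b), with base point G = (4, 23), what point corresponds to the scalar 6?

(23, 24)

Double-and-add on 6 = (110)₂. Start with G = (4, 23) for the leading 1-bit.
double: tangent at (4, 23): λ = (3·4² + 30)/(2·23) ≡ 19/46. 46⁻¹ ≡ 9 (mod 59), so λ ≡ 19·9 ≡ 53.
  x = λ² - 4 - 4 = 2809 - 8 ≡ 28; y = λ·(4 - 28) - 23 ≡ 3. → (28, 3)
add G: (28, 3) + (4, 23). λ = (23 - 3)/(4 - 28) ≡ 20/35 mod 59. 35⁻¹ ≡ 27 (mod 59), so λ ≡ 9.
  x = λ² - 28 - 4 = 81 - 32 ≡ 49; y = λ·(28 - 49) - 3 ≡ 44. → (49, 44)
double: tangent at (49, 44): λ = (3·49² + 30)/(2·44) ≡ 35/29. 29⁻¹ ≡ 57 (mod 59) since 29·57 = 1653 ≡ 1, so λ ≡ 35·57 ≡ 48.
  x = λ² - 49 - 49 = 2304 - 98 ≡ 23; y = λ·(49 - 23) - 44 ≡ 24. → (23, 24)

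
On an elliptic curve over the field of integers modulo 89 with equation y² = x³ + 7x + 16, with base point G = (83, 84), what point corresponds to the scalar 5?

Double-and-add on 5 = (101)₂. Start with G = (83, 84) for the leading 1-bit.
double: tangent at (83, 84): λ = (3·83² + 7)/(2·84) ≡ 26/79. 79⁻¹ ≡ 80 (mod 89), so λ ≡ 26·80 ≡ 33.
  x = λ² - 83 - 83 = 1089 - 166 ≡ 33; y = λ·(83 - 33) - 84 ≡ 53. → (33, 53)
double: tangent at (33, 53): λ = (3·33² + 7)/(2·53) ≡ 70/17. 17⁻¹ ≡ 21 (mod 89), so λ ≡ 70·21 ≡ 46.
  x = λ² - 33 - 33 = 2116 - 66 ≡ 3; y = λ·(33 - 3) - 53 ≡ 81. → (3, 81)
add G: (3, 81) + (83, 84). λ = (84 - 81)/(83 - 3) ≡ 3/80 mod 89. 80⁻¹ ≡ 79 (mod 89) since 80·79 = 6320 ≡ 1, so λ ≡ 59.
  x = λ² - 3 - 83 = 3481 - 86 ≡ 13; y = λ·(3 - 13) - 81 ≡ 41. → (13, 41)

(13, 41)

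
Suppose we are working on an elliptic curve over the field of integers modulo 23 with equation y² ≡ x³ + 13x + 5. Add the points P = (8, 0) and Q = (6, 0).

(8, 0) + (6, 0). λ = (0 - 0)/(6 - 8) ≡ 0/21 mod 23. 21⁻¹ ≡ 11 (mod 23), so λ ≡ 0.
  x = λ² - 8 - 6 = 0 - 14 ≡ 9; y = λ·(8 - 9) - 0 ≡ 0. → (9, 0)

(9, 0)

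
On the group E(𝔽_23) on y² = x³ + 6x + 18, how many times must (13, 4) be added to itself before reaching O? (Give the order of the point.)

7

2P: tangent at (13, 4): λ = (3·13² + 6)/(2·4) ≡ 7/8. 8⁻¹ ≡ 3 (mod 23), so λ ≡ 7·3 ≡ 21.
  x = λ² - 13 - 13 = 441 - 26 ≡ 1; y = λ·(13 - 1) - 4 ≡ 18. → (1, 18)
3P: (1, 18) + (13, 4). λ = (4 - 18)/(13 - 1) ≡ 9/12 mod 23. 12⁻¹ ≡ 2 (mod 23) since 12·2 = 24 ≡ 1, so λ ≡ 18.
  x = λ² - 1 - 13 = 324 - 14 ≡ 11; y = λ·(1 - 11) - 18 ≡ 9. → (11, 9)
4P: (11, 9) + (13, 4). λ = (4 - 9)/(13 - 11) ≡ 18/2 mod 23. 2⁻¹ ≡ 12 (mod 23), so λ ≡ 9.
  x = λ² - 11 - 13 = 81 - 24 ≡ 11; y = λ·(11 - 11) - 9 ≡ 14. → (11, 14)
5P: (11, 14) + (13, 4). λ = (4 - 14)/(13 - 11) ≡ 13/2 mod 23. 2⁻¹ ≡ 12 (mod 23), so λ ≡ 18.
  x = λ² - 11 - 13 = 324 - 24 ≡ 1; y = λ·(11 - 1) - 14 ≡ 5. → (1, 5)
6P: (1, 5) + (13, 4). λ = (4 - 5)/(13 - 1) ≡ 22/12 mod 23. 12⁻¹ ≡ 2 (mod 23) since 12·2 = 24 ≡ 1, so λ ≡ 21.
  x = λ² - 1 - 13 = 441 - 14 ≡ 13; y = λ·(1 - 13) - 5 ≡ 19. → (13, 19)
7P: (13, 19) + (13, 4): same x and y₁ ≡ -y₂, so the sum is O.
7P = O, so the order is 7.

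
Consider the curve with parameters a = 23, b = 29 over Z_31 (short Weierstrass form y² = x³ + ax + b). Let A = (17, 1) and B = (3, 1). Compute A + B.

(17, 1) + (3, 1). λ = (1 - 1)/(3 - 17) ≡ 0/17 mod 31. 17⁻¹ ≡ 11 (mod 31), so λ ≡ 0.
  x = λ² - 17 - 3 = 0 - 20 ≡ 11; y = λ·(17 - 11) - 1 ≡ 30. → (11, 30)

(11, 30)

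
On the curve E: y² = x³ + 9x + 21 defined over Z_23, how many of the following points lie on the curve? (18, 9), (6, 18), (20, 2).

(18, 9): 9² ≡ 12, rhs ≡ 12 → on.
(6, 18): 18² ≡ 2, rhs ≡ 15 → off.
(20, 2): 2² ≡ 4, rhs ≡ 13 → off.

1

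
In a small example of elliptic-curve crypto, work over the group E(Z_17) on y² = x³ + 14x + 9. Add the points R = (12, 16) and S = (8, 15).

(13, 5)

(12, 16) + (8, 15). λ = (15 - 16)/(8 - 12) ≡ 16/13 mod 17. 13⁻¹ ≡ 4 (mod 17), so λ ≡ 13.
  x = λ² - 12 - 8 = 169 - 20 ≡ 13; y = λ·(12 - 13) - 16 ≡ 5. → (13, 5)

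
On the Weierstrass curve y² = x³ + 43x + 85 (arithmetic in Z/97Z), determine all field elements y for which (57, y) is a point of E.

x³ + 43x + 85 = 187729 ≡ 34 (mod 97).
34 is a non-residue mod 97; no y exists.

none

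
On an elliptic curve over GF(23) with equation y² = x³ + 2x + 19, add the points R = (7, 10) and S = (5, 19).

(14, 10)

(7, 10) + (5, 19). λ = (19 - 10)/(5 - 7) ≡ 9/21 mod 23. 21⁻¹ ≡ 11 (mod 23), so λ ≡ 7.
  x = λ² - 7 - 5 = 49 - 12 ≡ 14; y = λ·(7 - 14) - 10 ≡ 10. → (14, 10)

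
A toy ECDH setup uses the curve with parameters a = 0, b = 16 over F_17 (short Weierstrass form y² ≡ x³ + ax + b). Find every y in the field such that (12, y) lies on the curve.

x³ + 0x + 16 = 1744 ≡ 10 (mod 17).
10 is a non-residue mod 17; no y exists.

none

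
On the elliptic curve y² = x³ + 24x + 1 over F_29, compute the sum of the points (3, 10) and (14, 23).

(11, 28)

(3, 10) + (14, 23). λ = (23 - 10)/(14 - 3) ≡ 13/11 mod 29. 11⁻¹ ≡ 8 (mod 29) since 11·8 = 88 ≡ 1, so λ ≡ 17.
  x = λ² - 3 - 14 = 289 - 17 ≡ 11; y = λ·(3 - 11) - 10 ≡ 28. → (11, 28)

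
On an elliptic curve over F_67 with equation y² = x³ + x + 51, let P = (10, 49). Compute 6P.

Repeated addition: build up to 6P.
2P: tangent at (10, 49): λ = (3·10² + 1)/(2·49) ≡ 33/31. 31⁻¹ ≡ 13 (mod 67), so λ ≡ 33·13 ≡ 27.
  x = λ² - 10 - 10 = 729 - 20 ≡ 39; y = λ·(10 - 39) - 49 ≡ 39. → (39, 39)
3P: (39, 39) + (10, 49). λ = (49 - 39)/(10 - 39) ≡ 10/38 mod 67. 38⁻¹ ≡ 30 (mod 67), so λ ≡ 32.
  x = λ² - 39 - 10 = 1024 - 49 ≡ 37; y = λ·(39 - 37) - 39 ≡ 25. → (37, 25)
4P: (37, 25) + (10, 49). λ = (49 - 25)/(10 - 37) ≡ 24/40 mod 67. 40⁻¹ ≡ 62 (mod 67), so λ ≡ 14.
  x = λ² - 37 - 10 = 196 - 47 ≡ 15; y = λ·(37 - 15) - 25 ≡ 15. → (15, 15)
5P: (15, 15) + (10, 49). λ = (49 - 15)/(10 - 15) ≡ 34/62 mod 67. 62⁻¹ ≡ 40 (mod 67), so λ ≡ 20.
  x = λ² - 15 - 10 = 400 - 25 ≡ 40; y = λ·(15 - 40) - 15 ≡ 21. → (40, 21)
6P: (40, 21) + (10, 49). λ = (49 - 21)/(10 - 40) ≡ 28/37 mod 67. 37⁻¹ ≡ 29 (mod 67), so λ ≡ 8.
  x = λ² - 40 - 10 = 64 - 50 ≡ 14; y = λ·(40 - 14) - 21 ≡ 53. → (14, 53)

(14, 53)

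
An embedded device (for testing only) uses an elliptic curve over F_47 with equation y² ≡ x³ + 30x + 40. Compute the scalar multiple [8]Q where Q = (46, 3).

Repeated addition: build up to 8Q.
2Q: tangent at (46, 3): λ = (3·46² + 30)/(2·3) ≡ 33/6. 6⁻¹ ≡ 8 (mod 47), so λ ≡ 33·8 ≡ 29.
  x = λ² - 46 - 46 = 841 - 92 ≡ 44; y = λ·(46 - 44) - 3 ≡ 8. → (44, 8)
3Q: (44, 8) + (46, 3). λ = (3 - 8)/(46 - 44) ≡ 42/2 mod 47. 2⁻¹ ≡ 24 (mod 47) since 2·24 = 48 ≡ 1, so λ ≡ 21.
  x = λ² - 44 - 46 = 441 - 90 ≡ 22; y = λ·(44 - 22) - 8 ≡ 31. → (22, 31)
4Q: (22, 31) + (46, 3). λ = (3 - 31)/(46 - 22) ≡ 19/24 mod 47. 24⁻¹ ≡ 2 (mod 47), so λ ≡ 38.
  x = λ² - 22 - 46 = 1444 - 68 ≡ 13; y = λ·(22 - 13) - 31 ≡ 29. → (13, 29)
5Q: (13, 29) + (46, 3). λ = (3 - 29)/(46 - 13) ≡ 21/33 mod 47. 33⁻¹ ≡ 10 (mod 47), so λ ≡ 22.
  x = λ² - 13 - 46 = 484 - 59 ≡ 2; y = λ·(13 - 2) - 29 ≡ 25. → (2, 25)
6Q: (2, 25) + (46, 3). λ = (3 - 25)/(46 - 2) ≡ 25/44 mod 47. 44⁻¹ ≡ 31 (mod 47) since 44·31 = 1364 ≡ 1, so λ ≡ 23.
  x = λ² - 2 - 46 = 529 - 48 ≡ 11; y = λ·(2 - 11) - 25 ≡ 3. → (11, 3)
7Q: (11, 3) + (46, 3). λ = (3 - 3)/(46 - 11) ≡ 0/35 mod 47. 35⁻¹ ≡ 43 (mod 47), so λ ≡ 0.
  x = λ² - 11 - 46 = 0 - 57 ≡ 37; y = λ·(11 - 37) - 3 ≡ 44. → (37, 44)
8Q: (37, 44) + (46, 3). λ = (3 - 44)/(46 - 37) ≡ 6/9 mod 47. 9⁻¹ ≡ 21 (mod 47), so λ ≡ 32.
  x = λ² - 37 - 46 = 1024 - 83 ≡ 1; y = λ·(37 - 1) - 44 ≡ 27. → (1, 27)

(1, 27)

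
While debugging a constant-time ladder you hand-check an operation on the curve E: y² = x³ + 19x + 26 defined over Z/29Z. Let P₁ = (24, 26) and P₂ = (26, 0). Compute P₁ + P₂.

(3, 20)

(24, 26) + (26, 0). λ = (0 - 26)/(26 - 24) ≡ 3/2 mod 29. 2⁻¹ ≡ 15 (mod 29), so λ ≡ 16.
  x = λ² - 24 - 26 = 256 - 50 ≡ 3; y = λ·(24 - 3) - 26 ≡ 20. → (3, 20)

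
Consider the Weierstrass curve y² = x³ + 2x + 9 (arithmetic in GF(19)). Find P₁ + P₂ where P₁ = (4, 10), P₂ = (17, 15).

(14, 11)

(4, 10) + (17, 15). λ = (15 - 10)/(17 - 4) ≡ 5/13 mod 19. 13⁻¹ ≡ 3 (mod 19), so λ ≡ 15.
  x = λ² - 4 - 17 = 225 - 21 ≡ 14; y = λ·(4 - 14) - 10 ≡ 11. → (14, 11)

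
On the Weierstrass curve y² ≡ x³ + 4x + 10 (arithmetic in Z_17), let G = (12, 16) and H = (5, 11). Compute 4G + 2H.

First 4G:
Repeated addition: build up to 4G.
2G: tangent at (12, 16): λ = (3·12² + 4)/(2·16) ≡ 11/15. 15⁻¹ ≡ 8 (mod 17), so λ ≡ 11·8 ≡ 3.
  x = λ² - 12 - 12 = 9 - 24 ≡ 2; y = λ·(12 - 2) - 16 ≡ 14. → (2, 14)
3G: (2, 14) + (12, 16). λ = (16 - 14)/(12 - 2) ≡ 2/10 mod 17. 10⁻¹ ≡ 12 (mod 17) since 10·12 = 120 ≡ 1, so λ ≡ 7.
  x = λ² - 2 - 12 = 49 - 14 ≡ 1; y = λ·(2 - 1) - 14 ≡ 10. → (1, 10)
4G: (1, 10) + (12, 16). λ = (16 - 10)/(12 - 1) ≡ 6/11 mod 17. 11⁻¹ ≡ 14 (mod 17) since 11·14 = 154 ≡ 1, so λ ≡ 16.
  x = λ² - 1 - 12 = 256 - 13 ≡ 5; y = λ·(1 - 5) - 10 ≡ 11. → (5, 11)
4G = (5, 11).
Next 2H:
Repeated addition: build up to 2H.
2H: tangent at (5, 11): λ = (3·5² + 4)/(2·11) ≡ 11/5. 5⁻¹ ≡ 7 (mod 17) since 5·7 = 35 ≡ 1, so λ ≡ 11·7 ≡ 9.
  x = λ² - 5 - 5 = 81 - 10 ≡ 3; y = λ·(5 - 3) - 11 ≡ 7. → (3, 7)
2H = (3, 7).
Finally 4G + 2H:
(5, 11) + (3, 7). λ = (7 - 11)/(3 - 5) ≡ 13/15 mod 17. 15⁻¹ ≡ 8 (mod 17), so λ ≡ 2.
  x = λ² - 5 - 3 = 4 - 8 ≡ 13; y = λ·(5 - 13) - 11 ≡ 7. → (13, 7)

(13, 7)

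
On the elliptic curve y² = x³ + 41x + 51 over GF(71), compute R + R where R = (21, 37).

tangent at (21, 37): λ = (3·21² + 41)/(2·37) ≡ 15/3. 3⁻¹ ≡ 24 (mod 71) since 3·24 = 72 ≡ 1, so λ ≡ 15·24 ≡ 5.
  x = λ² - 21 - 21 = 25 - 42 ≡ 54; y = λ·(21 - 54) - 37 ≡ 11. → (54, 11)

(54, 11)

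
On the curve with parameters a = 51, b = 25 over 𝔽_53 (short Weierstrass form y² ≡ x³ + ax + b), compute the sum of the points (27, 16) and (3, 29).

(14, 41)

(27, 16) + (3, 29). λ = (29 - 16)/(3 - 27) ≡ 13/29 mod 53. 29⁻¹ ≡ 11 (mod 53) since 29·11 = 319 ≡ 1, so λ ≡ 37.
  x = λ² - 27 - 3 = 1369 - 30 ≡ 14; y = λ·(27 - 14) - 16 ≡ 41. → (14, 41)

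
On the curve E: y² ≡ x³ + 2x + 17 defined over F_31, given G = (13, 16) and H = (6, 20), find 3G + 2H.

(19, 30)

First 3G:
Repeated addition: build up to 3G.
2G: tangent at (13, 16): λ = (3·13² + 2)/(2·16) ≡ 13/1. 1⁻¹ ≡ 1 (mod 31), so λ ≡ 13·1 ≡ 13.
  x = λ² - 13 - 13 = 169 - 26 ≡ 19; y = λ·(13 - 19) - 16 ≡ 30. → (19, 30)
3G: (19, 30) + (13, 16). λ = (16 - 30)/(13 - 19) ≡ 17/25 mod 31. 25⁻¹ ≡ 5 (mod 31), so λ ≡ 23.
  x = λ² - 19 - 13 = 529 - 32 ≡ 1; y = λ·(19 - 1) - 30 ≡ 12. → (1, 12)
3G = (1, 12).
Next 2H:
Repeated addition: build up to 2H.
2H: tangent at (6, 20): λ = (3·6² + 2)/(2·20) ≡ 17/9. 9⁻¹ ≡ 7 (mod 31), so λ ≡ 17·7 ≡ 26.
  x = λ² - 6 - 6 = 676 - 12 ≡ 13; y = λ·(6 - 13) - 20 ≡ 15. → (13, 15)
2H = (13, 15).
Finally 3G + 2H:
(1, 12) + (13, 15). λ = (15 - 12)/(13 - 1) ≡ 3/12 mod 31. 12⁻¹ ≡ 13 (mod 31) since 12·13 = 156 ≡ 1, so λ ≡ 8.
  x = λ² - 1 - 13 = 64 - 14 ≡ 19; y = λ·(1 - 19) - 12 ≡ 30. → (19, 30)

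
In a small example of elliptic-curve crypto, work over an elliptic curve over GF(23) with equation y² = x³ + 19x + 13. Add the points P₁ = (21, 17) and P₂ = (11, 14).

(18, 0)

(21, 17) + (11, 14). λ = (14 - 17)/(11 - 21) ≡ 20/13 mod 23. 13⁻¹ ≡ 16 (mod 23), so λ ≡ 21.
  x = λ² - 21 - 11 = 441 - 32 ≡ 18; y = λ·(21 - 18) - 17 ≡ 0. → (18, 0)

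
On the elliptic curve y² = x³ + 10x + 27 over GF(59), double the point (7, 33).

tangent at (7, 33): λ = (3·7² + 10)/(2·33) ≡ 39/7. 7⁻¹ ≡ 17 (mod 59) since 7·17 = 119 ≡ 1, so λ ≡ 39·17 ≡ 14.
  x = λ² - 7 - 7 = 196 - 14 ≡ 5; y = λ·(7 - 5) - 33 ≡ 54. → (5, 54)

(5, 54)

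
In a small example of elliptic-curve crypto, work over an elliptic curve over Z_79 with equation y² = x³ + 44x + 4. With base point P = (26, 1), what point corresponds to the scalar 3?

Repeated addition: build up to 3P.
2P: tangent at (26, 1): λ = (3·26² + 44)/(2·1) ≡ 18/2. 2⁻¹ ≡ 40 (mod 79), so λ ≡ 18·40 ≡ 9.
  x = λ² - 26 - 26 = 81 - 52 ≡ 29; y = λ·(26 - 29) - 1 ≡ 51. → (29, 51)
3P: (29, 51) + (26, 1). λ = (1 - 51)/(26 - 29) ≡ 29/76 mod 79. 76⁻¹ ≡ 26 (mod 79), so λ ≡ 43.
  x = λ² - 29 - 26 = 1849 - 55 ≡ 56; y = λ·(29 - 56) - 51 ≡ 52. → (56, 52)

(56, 52)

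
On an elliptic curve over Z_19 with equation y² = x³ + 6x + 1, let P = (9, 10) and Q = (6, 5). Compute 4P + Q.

(11, 7)

First 4P:
Double-and-add on 4 = (100)₂. Start with P = (9, 10) for the leading 1-bit.
double: tangent at (9, 10): λ = (3·9² + 6)/(2·10) ≡ 2/1. 1⁻¹ ≡ 1 (mod 19), so λ ≡ 2·1 ≡ 2.
  x = λ² - 9 - 9 = 4 - 18 ≡ 5; y = λ·(9 - 5) - 10 ≡ 17. → (5, 17)
double: tangent at (5, 17): λ = (3·5² + 6)/(2·17) ≡ 5/15. 15⁻¹ ≡ 14 (mod 19) since 15·14 = 210 ≡ 1, so λ ≡ 5·14 ≡ 13.
  x = λ² - 5 - 5 = 169 - 10 ≡ 7; y = λ·(5 - 7) - 17 ≡ 14. → (7, 14)
4P = (7, 14).
Finally 4P + Q:
(7, 14) + (6, 5). λ = (5 - 14)/(6 - 7) ≡ 10/18 mod 19. 18⁻¹ ≡ 18 (mod 19) since 18·18 = 324 ≡ 1, so λ ≡ 9.
  x = λ² - 7 - 6 = 81 - 13 ≡ 11; y = λ·(7 - 11) - 14 ≡ 7. → (11, 7)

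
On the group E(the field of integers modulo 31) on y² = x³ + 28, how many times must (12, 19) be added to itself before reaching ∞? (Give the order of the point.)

2P: tangent at (12, 19): λ = (3·12² + 0)/(2·19) ≡ 29/7. 7⁻¹ ≡ 9 (mod 31), so λ ≡ 29·9 ≡ 13.
  x = λ² - 12 - 12 = 169 - 24 ≡ 21; y = λ·(12 - 21) - 19 ≡ 19. → (21, 19)
3P: (21, 19) + (12, 19). λ = (19 - 19)/(12 - 21) ≡ 0/22 mod 31. 22⁻¹ ≡ 24 (mod 31) since 22·24 = 528 ≡ 1, so λ ≡ 0.
  x = λ² - 21 - 12 = 0 - 33 ≡ 29; y = λ·(21 - 29) - 19 ≡ 12. → (29, 12)
4P: (29, 12) + (12, 19). λ = (19 - 12)/(12 - 29) ≡ 7/14 mod 31. 14⁻¹ ≡ 20 (mod 31) since 14·20 = 280 ≡ 1, so λ ≡ 16.
  x = λ² - 29 - 12 = 256 - 41 ≡ 29; y = λ·(29 - 29) - 12 ≡ 19. → (29, 19)
5P: (29, 19) + (12, 19). λ = (19 - 19)/(12 - 29) ≡ 0/14 mod 31. 14⁻¹ ≡ 20 (mod 31), so λ ≡ 0.
  x = λ² - 29 - 12 = 0 - 41 ≡ 21; y = λ·(29 - 21) - 19 ≡ 12. → (21, 12)
6P: (21, 12) + (12, 19). λ = (19 - 12)/(12 - 21) ≡ 7/22 mod 31. 22⁻¹ ≡ 24 (mod 31), so λ ≡ 13.
  x = λ² - 21 - 12 = 169 - 33 ≡ 12; y = λ·(21 - 12) - 12 ≡ 12. → (12, 12)
7P: (12, 12) + (12, 19): same x and y₁ ≡ -y₂, so the sum is ∞.
7P = ∞, so the order is 7.

7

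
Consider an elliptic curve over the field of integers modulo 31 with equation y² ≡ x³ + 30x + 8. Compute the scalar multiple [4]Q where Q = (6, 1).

Double-and-add on 4 = (100)₂. Start with Q = (6, 1) for the leading 1-bit.
double: tangent at (6, 1): λ = (3·6² + 30)/(2·1) ≡ 14/2. 2⁻¹ ≡ 16 (mod 31), so λ ≡ 14·16 ≡ 7.
  x = λ² - 6 - 6 = 49 - 12 ≡ 6; y = λ·(6 - 6) - 1 ≡ 30. → (6, 30)
double: tangent at (6, 30): λ = (3·6² + 30)/(2·30) ≡ 14/29. 29⁻¹ ≡ 15 (mod 31), so λ ≡ 14·15 ≡ 24.
  x = λ² - 6 - 6 = 576 - 12 ≡ 6; y = λ·(6 - 6) - 30 ≡ 1. → (6, 1)

(6, 1)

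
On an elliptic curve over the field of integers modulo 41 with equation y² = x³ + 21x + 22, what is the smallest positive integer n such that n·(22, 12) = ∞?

3

2P: tangent at (22, 12): λ = (3·22² + 21)/(2·12) ≡ 38/24. 24⁻¹ ≡ 12 (mod 41), so λ ≡ 38·12 ≡ 5.
  x = λ² - 22 - 22 = 25 - 44 ≡ 22; y = λ·(22 - 22) - 12 ≡ 29. → (22, 29)
3P: (22, 29) + (22, 12): same x and y₁ ≡ -y₂, so the sum is ∞.
3P = ∞, so the order is 3.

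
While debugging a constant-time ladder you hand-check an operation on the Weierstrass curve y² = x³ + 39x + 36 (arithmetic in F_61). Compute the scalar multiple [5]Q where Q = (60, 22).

(7, 15)

Double-and-add on 5 = (101)₂. Start with Q = (60, 22) for the leading 1-bit.
double: tangent at (60, 22): λ = (3·60² + 39)/(2·22) ≡ 42/44. 44⁻¹ ≡ 43 (mod 61), so λ ≡ 42·43 ≡ 37.
  x = λ² - 60 - 60 = 1369 - 120 ≡ 29; y = λ·(60 - 29) - 22 ≡ 27. → (29, 27)
double: tangent at (29, 27): λ = (3·29² + 39)/(2·27) ≡ 0/54. 54⁻¹ ≡ 26 (mod 61), so λ ≡ 0·26 ≡ 0.
  x = λ² - 29 - 29 = 0 - 58 ≡ 3; y = λ·(29 - 3) - 27 ≡ 34. → (3, 34)
add Q: (3, 34) + (60, 22). λ = (22 - 34)/(60 - 3) ≡ 49/57 mod 61. 57⁻¹ ≡ 15 (mod 61), so λ ≡ 3.
  x = λ² - 3 - 60 = 9 - 63 ≡ 7; y = λ·(3 - 7) - 34 ≡ 15. → (7, 15)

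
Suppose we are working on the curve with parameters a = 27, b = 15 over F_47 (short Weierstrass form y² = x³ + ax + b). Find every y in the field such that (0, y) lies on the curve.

none

x³ + 27x + 15 = 15 ≡ 15 (mod 47).
15 is a non-residue mod 47; no y exists.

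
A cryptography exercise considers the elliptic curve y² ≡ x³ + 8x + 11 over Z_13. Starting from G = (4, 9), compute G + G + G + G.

(10, 5)

Repeated addition: build up to 4G.
2G: tangent at (4, 9): λ = (3·4² + 8)/(2·9) ≡ 4/5. 5⁻¹ ≡ 8 (mod 13), so λ ≡ 4·8 ≡ 6.
  x = λ² - 4 - 4 = 36 - 8 ≡ 2; y = λ·(4 - 2) - 9 ≡ 3. → (2, 3)
3G: (2, 3) + (4, 9). λ = (9 - 3)/(4 - 2) ≡ 6/2 mod 13. 2⁻¹ ≡ 7 (mod 13) since 2·7 = 14 ≡ 1, so λ ≡ 3.
  x = λ² - 2 - 4 = 9 - 6 ≡ 3; y = λ·(2 - 3) - 3 ≡ 7. → (3, 7)
4G: (3, 7) + (4, 9). λ = (9 - 7)/(4 - 3) ≡ 2/1 mod 13. 1⁻¹ ≡ 1 (mod 13) since 1·1 = 1 ≡ 1, so λ ≡ 2.
  x = λ² - 3 - 4 = 4 - 7 ≡ 10; y = λ·(3 - 10) - 7 ≡ 5. → (10, 5)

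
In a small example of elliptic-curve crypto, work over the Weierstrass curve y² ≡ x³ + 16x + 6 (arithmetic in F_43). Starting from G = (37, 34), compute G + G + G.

Repeated addition: build up to 3G.
2G: tangent at (37, 34): λ = (3·37² + 16)/(2·34) ≡ 38/25. 25⁻¹ ≡ 31 (mod 43), so λ ≡ 38·31 ≡ 17.
  x = λ² - 37 - 37 = 289 - 74 ≡ 0; y = λ·(37 - 0) - 34 ≡ 36. → (0, 36)
3G: (0, 36) + (37, 34). λ = (34 - 36)/(37 - 0) ≡ 41/37 mod 43. 37⁻¹ ≡ 7 (mod 43), so λ ≡ 29.
  x = λ² - 0 - 37 = 841 - 37 ≡ 30; y = λ·(0 - 30) - 36 ≡ 40. → (30, 40)

(30, 40)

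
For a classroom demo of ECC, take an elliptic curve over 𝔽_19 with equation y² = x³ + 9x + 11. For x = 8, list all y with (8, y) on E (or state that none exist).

5, 14

x³ + 9x + 11 = 595 ≡ 6 (mod 19).
Square roots of 6 mod 19: 5 and 14 (since 5² = 25 ≡ 6).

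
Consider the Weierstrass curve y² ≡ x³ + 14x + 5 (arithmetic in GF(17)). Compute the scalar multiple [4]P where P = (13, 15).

(7, 2)

Repeated addition: build up to 4P.
2P: tangent at (13, 15): λ = (3·13² + 14)/(2·15) ≡ 11/13. 13⁻¹ ≡ 4 (mod 17) since 13·4 = 52 ≡ 1, so λ ≡ 11·4 ≡ 10.
  x = λ² - 13 - 13 = 100 - 26 ≡ 6; y = λ·(13 - 6) - 15 ≡ 4. → (6, 4)
3P: (6, 4) + (13, 15). λ = (15 - 4)/(13 - 6) ≡ 11/7 mod 17. 7⁻¹ ≡ 5 (mod 17), so λ ≡ 4.
  x = λ² - 6 - 13 = 16 - 19 ≡ 14; y = λ·(6 - 14) - 4 ≡ 15. → (14, 15)
4P: (14, 15) + (13, 15). λ = (15 - 15)/(13 - 14) ≡ 0/16 mod 17. 16⁻¹ ≡ 16 (mod 17), so λ ≡ 0.
  x = λ² - 14 - 13 = 0 - 27 ≡ 7; y = λ·(14 - 7) - 15 ≡ 2. → (7, 2)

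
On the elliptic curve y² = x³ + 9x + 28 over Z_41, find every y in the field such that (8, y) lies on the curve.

x³ + 9x + 28 = 612 ≡ 38 (mod 41).
38 is a non-residue mod 41; no y exists.

none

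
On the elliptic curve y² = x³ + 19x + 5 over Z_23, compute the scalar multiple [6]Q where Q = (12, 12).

(9, 13)

Repeated addition: build up to 6Q.
2Q: tangent at (12, 12): λ = (3·12² + 19)/(2·12) ≡ 14/1. 1⁻¹ ≡ 1 (mod 23) since 1·1 = 1 ≡ 1, so λ ≡ 14·1 ≡ 14.
  x = λ² - 12 - 12 = 196 - 24 ≡ 11; y = λ·(12 - 11) - 12 ≡ 2. → (11, 2)
3Q: (11, 2) + (12, 12). λ = (12 - 2)/(12 - 11) ≡ 10/1 mod 23. 1⁻¹ ≡ 1 (mod 23), so λ ≡ 10.
  x = λ² - 11 - 12 = 100 - 23 ≡ 8; y = λ·(11 - 8) - 2 ≡ 5. → (8, 5)
4Q: (8, 5) + (12, 12). λ = (12 - 5)/(12 - 8) ≡ 7/4 mod 23. 4⁻¹ ≡ 6 (mod 23), so λ ≡ 19.
  x = λ² - 8 - 12 = 361 - 20 ≡ 19; y = λ·(8 - 19) - 5 ≡ 16. → (19, 16)
5Q: (19, 16) + (12, 12). λ = (12 - 16)/(12 - 19) ≡ 19/16 mod 23. 16⁻¹ ≡ 13 (mod 23) since 16·13 = 208 ≡ 1, so λ ≡ 17.
  x = λ² - 19 - 12 = 289 - 31 ≡ 5; y = λ·(19 - 5) - 16 ≡ 15. → (5, 15)
6Q: (5, 15) + (12, 12). λ = (12 - 15)/(12 - 5) ≡ 20/7 mod 23. 7⁻¹ ≡ 10 (mod 23), so λ ≡ 16.
  x = λ² - 5 - 12 = 256 - 17 ≡ 9; y = λ·(5 - 9) - 15 ≡ 13. → (9, 13)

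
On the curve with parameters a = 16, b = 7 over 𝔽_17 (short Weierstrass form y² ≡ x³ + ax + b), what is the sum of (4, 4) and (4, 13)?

The two points share x = 4 and their y-coordinates satisfy 4 + 13 ≡ 0 (mod 17), so they are inverses. Their sum is 𝒪.

O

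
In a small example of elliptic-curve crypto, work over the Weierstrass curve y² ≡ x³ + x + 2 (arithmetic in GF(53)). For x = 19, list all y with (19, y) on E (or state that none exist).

19, 34

x³ + 1x + 2 = 6880 ≡ 43 (mod 53).
Square roots of 43 mod 53: 19 and 34 (since 19² = 361 ≡ 43).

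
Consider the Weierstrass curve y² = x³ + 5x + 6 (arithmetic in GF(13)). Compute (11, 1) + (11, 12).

The two points share x = 11 and their y-coordinates satisfy 1 + 12 ≡ 0 (mod 13), so they are inverses. Their sum is 𝒪.

O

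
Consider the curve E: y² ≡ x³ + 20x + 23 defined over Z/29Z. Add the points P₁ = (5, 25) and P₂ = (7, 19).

(26, 9)

(5, 25) + (7, 19). λ = (19 - 25)/(7 - 5) ≡ 23/2 mod 29. 2⁻¹ ≡ 15 (mod 29), so λ ≡ 26.
  x = λ² - 5 - 7 = 676 - 12 ≡ 26; y = λ·(5 - 26) - 25 ≡ 9. → (26, 9)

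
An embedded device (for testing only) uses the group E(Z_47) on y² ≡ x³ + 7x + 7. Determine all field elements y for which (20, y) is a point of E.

4, 43

x³ + 7x + 7 = 8147 ≡ 16 (mod 47).
Square roots of 16 mod 47: 4 and 43 (since 4² = 16 ≡ 16).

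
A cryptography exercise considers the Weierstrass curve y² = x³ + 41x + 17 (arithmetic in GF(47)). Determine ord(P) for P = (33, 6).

2P: tangent at (33, 6): λ = (3·33² + 41)/(2·6) ≡ 18/12. 12⁻¹ ≡ 4 (mod 47) since 12·4 = 48 ≡ 1, so λ ≡ 18·4 ≡ 25.
  x = λ² - 33 - 33 = 625 - 66 ≡ 42; y = λ·(33 - 42) - 6 ≡ 4. → (42, 4)
3P: (42, 4) + (33, 6). λ = (6 - 4)/(33 - 42) ≡ 2/38 mod 47. 38⁻¹ ≡ 26 (mod 47), so λ ≡ 5.
  x = λ² - 42 - 33 = 25 - 75 ≡ 44; y = λ·(42 - 44) - 4 ≡ 33. → (44, 33)
4P: (44, 33) + (33, 6). λ = (6 - 33)/(33 - 44) ≡ 20/36 mod 47. 36⁻¹ ≡ 17 (mod 47), so λ ≡ 11.
  x = λ² - 44 - 33 = 121 - 77 ≡ 44; y = λ·(44 - 44) - 33 ≡ 14. → (44, 14)
5P: (44, 14) + (33, 6). λ = (6 - 14)/(33 - 44) ≡ 39/36 mod 47. 36⁻¹ ≡ 17 (mod 47) since 36·17 = 612 ≡ 1, so λ ≡ 5.
  x = λ² - 44 - 33 = 25 - 77 ≡ 42; y = λ·(44 - 42) - 14 ≡ 43. → (42, 43)
6P: (42, 43) + (33, 6). λ = (6 - 43)/(33 - 42) ≡ 10/38 mod 47. 38⁻¹ ≡ 26 (mod 47), so λ ≡ 25.
  x = λ² - 42 - 33 = 625 - 75 ≡ 33; y = λ·(42 - 33) - 43 ≡ 41. → (33, 41)
7P: (33, 41) + (33, 6): same x and y₁ ≡ -y₂, so the sum is ∞.
7P = ∞, so the order is 7.

7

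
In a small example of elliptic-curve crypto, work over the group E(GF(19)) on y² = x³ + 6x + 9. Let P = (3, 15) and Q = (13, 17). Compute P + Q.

(0, 16)

(3, 15) + (13, 17). λ = (17 - 15)/(13 - 3) ≡ 2/10 mod 19. 10⁻¹ ≡ 2 (mod 19), so λ ≡ 4.
  x = λ² - 3 - 13 = 16 - 16 ≡ 0; y = λ·(3 - 0) - 15 ≡ 16. → (0, 16)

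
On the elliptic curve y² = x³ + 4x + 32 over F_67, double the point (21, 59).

(50, 64)

tangent at (21, 59): λ = (3·21² + 4)/(2·59) ≡ 54/51. 51⁻¹ ≡ 46 (mod 67), so λ ≡ 54·46 ≡ 5.
  x = λ² - 21 - 21 = 25 - 42 ≡ 50; y = λ·(21 - 50) - 59 ≡ 64. → (50, 64)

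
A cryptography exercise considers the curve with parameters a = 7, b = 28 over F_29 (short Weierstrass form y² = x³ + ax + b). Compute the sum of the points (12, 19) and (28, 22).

(12, 19) + (28, 22). λ = (22 - 19)/(28 - 12) ≡ 3/16 mod 29. 16⁻¹ ≡ 20 (mod 29), so λ ≡ 2.
  x = λ² - 12 - 28 = 4 - 40 ≡ 22; y = λ·(12 - 22) - 19 ≡ 19. → (22, 19)

(22, 19)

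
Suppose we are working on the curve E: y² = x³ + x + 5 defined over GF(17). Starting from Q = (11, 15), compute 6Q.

(5, 4)

Double-and-add on 6 = (110)₂. Start with Q = (11, 15) for the leading 1-bit.
double: tangent at (11, 15): λ = (3·11² + 1)/(2·15) ≡ 7/13. 13⁻¹ ≡ 4 (mod 17), so λ ≡ 7·4 ≡ 11.
  x = λ² - 11 - 11 = 121 - 22 ≡ 14; y = λ·(11 - 14) - 15 ≡ 3. → (14, 3)
add Q: (14, 3) + (11, 15). λ = (15 - 3)/(11 - 14) ≡ 12/14 mod 17. 14⁻¹ ≡ 11 (mod 17) since 14·11 = 154 ≡ 1, so λ ≡ 13.
  x = λ² - 14 - 11 = 169 - 25 ≡ 8; y = λ·(14 - 8) - 3 ≡ 7. → (8, 7)
double: tangent at (8, 7): λ = (3·8² + 1)/(2·7) ≡ 6/14. 14⁻¹ ≡ 11 (mod 17) since 14·11 = 154 ≡ 1, so λ ≡ 6·11 ≡ 15.
  x = λ² - 8 - 8 = 225 - 16 ≡ 5; y = λ·(8 - 5) - 7 ≡ 4. → (5, 4)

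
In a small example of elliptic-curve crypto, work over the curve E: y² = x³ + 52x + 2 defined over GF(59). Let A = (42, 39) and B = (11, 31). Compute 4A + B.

First 4A:
Double-and-add on 4 = (100)₂. Start with A = (42, 39) for the leading 1-bit.
double: tangent at (42, 39): λ = (3·42² + 52)/(2·39) ≡ 34/19. 19⁻¹ ≡ 28 (mod 59) since 19·28 = 532 ≡ 1, so λ ≡ 34·28 ≡ 8.
  x = λ² - 42 - 42 = 64 - 84 ≡ 39; y = λ·(42 - 39) - 39 ≡ 44. → (39, 44)
double: tangent at (39, 44): λ = (3·39² + 52)/(2·44) ≡ 13/29. 29⁻¹ ≡ 57 (mod 59), so λ ≡ 13·57 ≡ 33.
  x = λ² - 39 - 39 = 1089 - 78 ≡ 8; y = λ·(39 - 8) - 44 ≡ 35. → (8, 35)
4A = (8, 35).
Finally 4A + B:
(8, 35) + (11, 31). λ = (31 - 35)/(11 - 8) ≡ 55/3 mod 59. 3⁻¹ ≡ 20 (mod 59) since 3·20 = 60 ≡ 1, so λ ≡ 38.
  x = λ² - 8 - 11 = 1444 - 19 ≡ 9; y = λ·(8 - 9) - 35 ≡ 45. → (9, 45)

(9, 45)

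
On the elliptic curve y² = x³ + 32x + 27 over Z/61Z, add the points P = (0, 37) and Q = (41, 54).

(0, 37) + (41, 54). λ = (54 - 37)/(41 - 0) ≡ 17/41 mod 61. 41⁻¹ ≡ 3 (mod 61), so λ ≡ 51.
  x = λ² - 0 - 41 = 2601 - 41 ≡ 59; y = λ·(0 - 59) - 37 ≡ 4. → (59, 4)

(59, 4)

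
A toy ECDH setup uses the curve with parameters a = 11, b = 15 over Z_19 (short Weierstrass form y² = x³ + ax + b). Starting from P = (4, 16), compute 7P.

(2, 11)

Double-and-add on 7 = (111)₂. Start with P = (4, 16) for the leading 1-bit.
double: tangent at (4, 16): λ = (3·4² + 11)/(2·16) ≡ 2/13. 13⁻¹ ≡ 3 (mod 19), so λ ≡ 2·3 ≡ 6.
  x = λ² - 4 - 4 = 36 - 8 ≡ 9; y = λ·(4 - 9) - 16 ≡ 11. → (9, 11)
add P: (9, 11) + (4, 16). λ = (16 - 11)/(4 - 9) ≡ 5/14 mod 19. 14⁻¹ ≡ 15 (mod 19), so λ ≡ 18.
  x = λ² - 9 - 4 = 324 - 13 ≡ 7; y = λ·(9 - 7) - 11 ≡ 6. → (7, 6)
double: tangent at (7, 6): λ = (3·7² + 11)/(2·6) ≡ 6/12. 12⁻¹ ≡ 8 (mod 19), so λ ≡ 6·8 ≡ 10.
  x = λ² - 7 - 7 = 100 - 14 ≡ 10; y = λ·(7 - 10) - 6 ≡ 2. → (10, 2)
add P: (10, 2) + (4, 16). λ = (16 - 2)/(4 - 10) ≡ 14/13 mod 19. 13⁻¹ ≡ 3 (mod 19), so λ ≡ 4.
  x = λ² - 10 - 4 = 16 - 14 ≡ 2; y = λ·(10 - 2) - 2 ≡ 11. → (2, 11)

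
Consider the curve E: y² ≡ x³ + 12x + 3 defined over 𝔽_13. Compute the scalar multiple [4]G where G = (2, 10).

Double-and-add on 4 = (100)₂. Start with G = (2, 10) for the leading 1-bit.
double: tangent at (2, 10): λ = (3·2² + 12)/(2·10) ≡ 11/7. 7⁻¹ ≡ 2 (mod 13), so λ ≡ 11·2 ≡ 9.
  x = λ² - 2 - 2 = 81 - 4 ≡ 12; y = λ·(2 - 12) - 10 ≡ 4. → (12, 4)
double: tangent at (12, 4): λ = (3·12² + 12)/(2·4) ≡ 2/8. 8⁻¹ ≡ 5 (mod 13), so λ ≡ 2·5 ≡ 10.
  x = λ² - 12 - 12 = 100 - 24 ≡ 11; y = λ·(12 - 11) - 4 ≡ 6. → (11, 6)

(11, 6)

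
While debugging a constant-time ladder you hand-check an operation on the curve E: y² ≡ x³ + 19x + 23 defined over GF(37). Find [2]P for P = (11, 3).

(19, 18)

tangent at (11, 3): λ = (3·11² + 19)/(2·3) ≡ 12/6. 6⁻¹ ≡ 31 (mod 37), so λ ≡ 12·31 ≡ 2.
  x = λ² - 11 - 11 = 4 - 22 ≡ 19; y = λ·(11 - 19) - 3 ≡ 18. → (19, 18)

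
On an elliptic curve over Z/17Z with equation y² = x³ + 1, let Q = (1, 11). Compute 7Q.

Repeated addition: build up to 7Q.
2Q: tangent at (1, 11): λ = (3·1² + 0)/(2·11) ≡ 3/5. 5⁻¹ ≡ 7 (mod 17) since 5·7 = 35 ≡ 1, so λ ≡ 3·7 ≡ 4.
  x = λ² - 1 - 1 = 16 - 2 ≡ 14; y = λ·(1 - 14) - 11 ≡ 5. → (14, 5)
3Q: (14, 5) + (1, 11). λ = (11 - 5)/(1 - 14) ≡ 6/4 mod 17. 4⁻¹ ≡ 13 (mod 17) since 4·13 = 52 ≡ 1, so λ ≡ 10.
  x = λ² - 14 - 1 = 100 - 15 ≡ 0; y = λ·(14 - 0) - 5 ≡ 16. → (0, 16)
4Q: (0, 16) + (1, 11). λ = (11 - 16)/(1 - 0) ≡ 12/1 mod 17. 1⁻¹ ≡ 1 (mod 17) since 1·1 = 1 ≡ 1, so λ ≡ 12.
  x = λ² - 0 - 1 = 144 - 1 ≡ 7; y = λ·(0 - 7) - 16 ≡ 2. → (7, 2)
5Q: (7, 2) + (1, 11). λ = (11 - 2)/(1 - 7) ≡ 9/11 mod 17. 11⁻¹ ≡ 14 (mod 17) since 11·14 = 154 ≡ 1, so λ ≡ 7.
  x = λ² - 7 - 1 = 49 - 8 ≡ 7; y = λ·(7 - 7) - 2 ≡ 15. → (7, 15)
6Q: (7, 15) + (1, 11). λ = (11 - 15)/(1 - 7) ≡ 13/11 mod 17. 11⁻¹ ≡ 14 (mod 17) since 11·14 = 154 ≡ 1, so λ ≡ 12.
  x = λ² - 7 - 1 = 144 - 8 ≡ 0; y = λ·(7 - 0) - 15 ≡ 1. → (0, 1)
7Q: (0, 1) + (1, 11). λ = (11 - 1)/(1 - 0) ≡ 10/1 mod 17. 1⁻¹ ≡ 1 (mod 17), so λ ≡ 10.
  x = λ² - 0 - 1 = 100 - 1 ≡ 14; y = λ·(0 - 14) - 1 ≡ 12. → (14, 12)

(14, 12)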